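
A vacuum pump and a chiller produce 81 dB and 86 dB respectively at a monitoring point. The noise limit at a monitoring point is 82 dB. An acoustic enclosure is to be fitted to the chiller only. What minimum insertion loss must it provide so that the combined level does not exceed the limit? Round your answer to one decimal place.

10.9 dB

Fixed contribution from the other source: Σ 10^(L/10) = 10^(81/10) = 1.259e+08 (81.00 dB).
To meet 82 dB overall, the treated chiller may contribute at most 10^(82/10) − 1.259e+08 = 3.260e+07, i.e. 75.13 dB.
So the chiller must be reduced from 86 to 75.13 dB: IL = 10.87 dB.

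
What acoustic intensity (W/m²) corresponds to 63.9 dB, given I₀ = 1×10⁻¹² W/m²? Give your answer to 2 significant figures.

I = I₀·10^(L/10) = 10⁻¹² × 10^(63.9/10) = 10^(-5.610).

2.5e-06 W/m²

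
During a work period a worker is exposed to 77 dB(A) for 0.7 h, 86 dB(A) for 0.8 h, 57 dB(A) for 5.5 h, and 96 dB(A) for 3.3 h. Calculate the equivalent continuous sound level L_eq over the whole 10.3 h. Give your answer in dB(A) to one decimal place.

91.2 dB(A)

L_eq = 10·log₁₀[(1/T)·Σ tᵢ·10^(Lᵢ/10)] with T = 10.3 h.
Σ tᵢ·10^(Lᵢ/10) = 0.7·10^(77/10) + 0.8·10^(86/10) + 5.5·10^(57/10) + 3.3·10^(96/10) = 1.349e+10.
L_eq = 10·log₁₀(1.349e+10/10.3) = 91.17 dB(A).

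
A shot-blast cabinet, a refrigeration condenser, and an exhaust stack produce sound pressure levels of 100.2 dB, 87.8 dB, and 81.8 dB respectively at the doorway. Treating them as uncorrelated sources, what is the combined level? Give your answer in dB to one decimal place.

For uncorrelated sources the intensities add, so convert each level to linear form, sum, and take 10·log₁₀ of the total.
Σ 10^(L/10) = 10^(100.2/10) + 10^(87.8/10) + 10^(81.8/10) = 1.123e+10.
L_total = 10·log₁₀(1.123e+10) = 100.50 dB.

100.5 dB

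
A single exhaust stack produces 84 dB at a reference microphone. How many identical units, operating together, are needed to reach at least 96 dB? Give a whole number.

16

The shortfall is 96 − 84 = 12.0 dB, and N units add 10·log₁₀ N, so need 10·log₁₀ N ≥ 12.0.
N ≥ 10^(12.0/10) = 15.849, so N = 16.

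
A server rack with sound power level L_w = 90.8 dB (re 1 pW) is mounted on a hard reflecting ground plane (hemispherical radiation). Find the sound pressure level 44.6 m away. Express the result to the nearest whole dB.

50 dB

The power spreads over a hemisphere of area 2π·r², so L_p = L_w − 10·log₁₀(2π·r²).
2π·r² = 1.25e+04 m², 10·log₁₀ of that is 40.968 dB.
L_p = 90.8 − 40.968 = 49.83 dB.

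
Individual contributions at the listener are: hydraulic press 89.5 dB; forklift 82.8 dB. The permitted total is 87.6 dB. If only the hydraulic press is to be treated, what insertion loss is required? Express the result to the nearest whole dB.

Everything except the hydraulic press sums to 10^(82.8/10) = 1.905e+08 in linear terms, 82.80 dB.
To meet 87.6 dB overall, the treated hydraulic press may contribute at most 10^(87.6/10) − 1.905e+08 = 3.849e+08, i.e. 85.85 dB.
Required insertion loss = 89.5 − 85.85 = 3.65 dB.

4 dB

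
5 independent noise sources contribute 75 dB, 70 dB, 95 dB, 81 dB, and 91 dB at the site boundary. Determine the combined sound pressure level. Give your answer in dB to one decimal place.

96.6 dB

Incoherent sources combine by intensity addition: L_total = 10·log₁₀(Σ 10^(L_i/10)).
Σ 10^(L/10) = 10^(75/10) + 10^(70/10) + 10^(95/10) + 10^(81/10) + 10^(91/10) = 4.589e+09.
L_total = 10·log₁₀(4.589e+09) = 96.62 dB.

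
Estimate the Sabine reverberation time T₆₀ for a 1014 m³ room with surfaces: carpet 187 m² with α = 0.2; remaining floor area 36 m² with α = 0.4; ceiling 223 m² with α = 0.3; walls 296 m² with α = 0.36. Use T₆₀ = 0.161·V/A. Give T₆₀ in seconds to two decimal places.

A = Σ Sᵢαᵢ = 187·0.2 + 36·0.4 + 223·0.3 + 296·0.36 = 225.26 m².
T₆₀ = 0.161 × 1014 / 225.26 = 0.725 s.

0.72 s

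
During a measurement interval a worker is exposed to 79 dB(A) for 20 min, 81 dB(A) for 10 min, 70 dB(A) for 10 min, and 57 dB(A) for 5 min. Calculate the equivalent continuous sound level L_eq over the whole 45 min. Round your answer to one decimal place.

The energy average is taken in the linear domain: L_eq = 10·log₁₀[(Σ tᵢ·10^(Lᵢ/10))/T], T = 45 min.
Σ tᵢ·10^(Lᵢ/10) = 20·10^(79/10) + 10·10^(81/10) + 10·10^(70/10) + 5·10^(57/10) = 2.950e+09.
L_eq = 10·log₁₀(2.950e+09/45) = 78.17 dB(A).

78.2 dB(A)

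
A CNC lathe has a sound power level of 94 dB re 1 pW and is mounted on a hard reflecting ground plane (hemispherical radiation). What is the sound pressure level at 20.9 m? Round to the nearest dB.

Free-field hemispherical radiation: L_p = L_w − 10·log₁₀(2π·r²), r = 20.9 m.
2π·r² = 2745 m², 10·log₁₀ of that is 34.385 dB.
L_p = 94 − 34.385 = 59.62 dB.

60 dB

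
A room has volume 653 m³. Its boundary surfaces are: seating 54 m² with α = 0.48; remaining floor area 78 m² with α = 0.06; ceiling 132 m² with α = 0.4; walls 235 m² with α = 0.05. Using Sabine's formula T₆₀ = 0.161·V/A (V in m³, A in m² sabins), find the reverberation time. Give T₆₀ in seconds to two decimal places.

1.10 s

Summing Sᵢαᵢ: 54·0.48 + 78·0.06 + 132·0.4 + 235·0.05 = 95.15 m².
T₆₀ = 0.161 × 653 / 95.15 = 1.105 s.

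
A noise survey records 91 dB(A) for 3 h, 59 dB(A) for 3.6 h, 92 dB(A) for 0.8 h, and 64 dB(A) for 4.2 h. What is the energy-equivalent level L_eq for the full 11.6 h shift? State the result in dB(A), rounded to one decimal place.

86.4 dB(A)

L_eq = 10·log₁₀[(1/T)·Σ tᵢ·10^(Lᵢ/10)] with T = 11.6 h.
Σ tᵢ·10^(Lᵢ/10) = 3·10^(91/10) + 3.6·10^(59/10) + 0.8·10^(92/10) + 4.2·10^(64/10) = 5.058e+09.
L_eq = 10·log₁₀(5.058e+09/11.6) = 86.40 dB(A).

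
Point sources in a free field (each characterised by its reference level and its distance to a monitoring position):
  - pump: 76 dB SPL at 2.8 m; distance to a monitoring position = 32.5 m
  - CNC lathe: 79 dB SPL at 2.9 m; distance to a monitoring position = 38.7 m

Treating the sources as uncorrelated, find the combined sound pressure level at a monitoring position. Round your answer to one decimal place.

First find each source's level at the receiver (point-source: −20·log₁₀(r/r_ref)), then combine on an intensity basis.
pump: 76 − 20·log₁₀(32.5/2.8) = 76 − 21.29 = 54.71 dB SPL.
CNC lathe: 79 − 20·log₁₀(38.7/2.9) = 79 − 22.51 = 56.49 dB SPL.
Σ 10^(L/10) = 7.415e+05 → L_total = 10·log₁₀(7.415e+05) = 58.70 dB SPL.

58.7 dB SPL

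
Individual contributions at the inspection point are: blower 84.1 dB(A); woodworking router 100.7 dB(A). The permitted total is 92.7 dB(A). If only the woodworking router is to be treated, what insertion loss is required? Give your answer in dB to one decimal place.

The untreated sources together contribute 10^(84.1/10) = 2.570e+08, i.e. 84.10 dB(A).
The limit corresponds to 10^(92.7/10) = 1.862e+09; subtracting the fixed part leaves 1.605e+09 for the woodworking router, i.e. 92.05 dB(A).
So the woodworking router must be reduced from 100.7 to 92.05 dB(A): IL = 8.65 dB.

8.6 dB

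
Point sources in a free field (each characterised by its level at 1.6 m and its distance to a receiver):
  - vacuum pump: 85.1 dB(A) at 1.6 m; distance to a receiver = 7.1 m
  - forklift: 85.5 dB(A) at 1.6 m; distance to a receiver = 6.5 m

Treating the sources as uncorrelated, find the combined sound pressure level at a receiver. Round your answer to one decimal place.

75.8 dB(A)

Propagate each source to the receiver with L = L_ref − 20·log₁₀(r/r_ref), then add intensities.
vacuum pump: 85.1 − 20·log₁₀(7.1/1.6) = 85.1 − 12.94 = 72.16 dB(A).
forklift: 85.5 − 20·log₁₀(6.5/1.6) = 85.5 − 12.18 = 73.32 dB(A).
Σ 10^(L/10) = 3.793e+07 → L_total = 10·log₁₀(3.793e+07) = 75.79 dB(A).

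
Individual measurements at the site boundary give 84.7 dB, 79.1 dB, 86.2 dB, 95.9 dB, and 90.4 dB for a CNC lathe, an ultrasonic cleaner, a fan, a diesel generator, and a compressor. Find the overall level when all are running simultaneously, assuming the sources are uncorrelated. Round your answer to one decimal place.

97.6 dB

For uncorrelated sources the intensities add, so convert each level to linear form, sum, and take 10·log₁₀ of the total.
Σ 10^(L/10) = 10^(84.7/10) + 10^(79.1/10) + 10^(86.2/10) + 10^(95.9/10) + 10^(90.4/10) = 5.780e+09.
L_total = 10·log₁₀(5.780e+09) = 97.62 dB.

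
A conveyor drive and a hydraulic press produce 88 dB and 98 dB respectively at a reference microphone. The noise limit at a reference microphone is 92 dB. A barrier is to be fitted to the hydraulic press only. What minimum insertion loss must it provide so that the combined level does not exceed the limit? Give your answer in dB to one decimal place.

8.2 dB

The untreated sources together contribute 10^(88/10) = 6.310e+08, i.e. 88.00 dB.
To meet 92 dB overall, the treated hydraulic press may contribute at most 10^(92/10) − 6.310e+08 = 9.539e+08, i.e. 89.80 dB.
Required insertion loss = 98 − 89.80 = 8.20 dB.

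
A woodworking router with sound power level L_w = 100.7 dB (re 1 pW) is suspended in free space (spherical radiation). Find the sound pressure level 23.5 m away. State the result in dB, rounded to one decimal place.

The power spreads over a sphere of area 4π·r², so L_p = L_w − 10·log₁₀(4π·r²).
4π·r² = 6940 m², 10·log₁₀ of that is 38.413 dB.
L_p = 100.7 − 38.413 = 62.29 dB.

62.3 dB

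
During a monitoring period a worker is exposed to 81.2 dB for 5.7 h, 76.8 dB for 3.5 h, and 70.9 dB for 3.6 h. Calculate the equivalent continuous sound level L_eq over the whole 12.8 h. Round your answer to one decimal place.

Weight each interval's intensity by its duration and average over T = 12.8 h:
Σ tᵢ·10^(Lᵢ/10) = 5.7·10^(81.2/10) + 3.5·10^(76.8/10) + 3.6·10^(70.9/10) = 9.632e+08.
L_eq = 10·log₁₀(9.632e+08/12.8) = 78.77 dB.

78.8 dB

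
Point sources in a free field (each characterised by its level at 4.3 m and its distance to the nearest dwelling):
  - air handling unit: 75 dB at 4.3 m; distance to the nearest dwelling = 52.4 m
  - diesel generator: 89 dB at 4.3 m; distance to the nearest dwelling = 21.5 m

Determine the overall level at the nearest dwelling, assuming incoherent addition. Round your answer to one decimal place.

75.0 dB

First find each source's level at the receiver (point-source: −20·log₁₀(r/r_ref)), then combine on an intensity basis.
air handling unit: 75 − 20·log₁₀(52.4/4.3) = 75 − 21.72 = 53.28 dB.
diesel generator: 89 − 20·log₁₀(21.5/4.3) = 89 − 13.98 = 75.02 dB.
Σ 10^(L/10) = 3.199e+07 → L_total = 10·log₁₀(3.199e+07) = 75.05 dB.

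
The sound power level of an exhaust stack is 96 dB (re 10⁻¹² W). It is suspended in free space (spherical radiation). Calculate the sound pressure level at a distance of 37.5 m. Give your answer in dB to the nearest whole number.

L_p = L_w − 10·log₁₀(4π·r²) with r = 37.5 m.
4π·r² = 1.767e+04 m², 10·log₁₀ of that is 42.473 dB.
L_p = 96 − 42.473 = 53.53 dB.

54 dB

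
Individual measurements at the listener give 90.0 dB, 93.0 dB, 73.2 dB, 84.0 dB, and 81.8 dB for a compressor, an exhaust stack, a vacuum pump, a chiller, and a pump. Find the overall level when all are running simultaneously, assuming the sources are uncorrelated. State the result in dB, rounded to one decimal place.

Incoherent sources combine by intensity addition: L_total = 10·log₁₀(Σ 10^(L_i/10)).
Σ 10^(L/10) = 10^(90.0/10) + 10^(93.0/10) + 10^(73.2/10) + 10^(84.0/10) + 10^(81.8/10) = 3.419e+09.
L_total = 10·log₁₀(3.419e+09) = 95.34 dB.

95.3 dB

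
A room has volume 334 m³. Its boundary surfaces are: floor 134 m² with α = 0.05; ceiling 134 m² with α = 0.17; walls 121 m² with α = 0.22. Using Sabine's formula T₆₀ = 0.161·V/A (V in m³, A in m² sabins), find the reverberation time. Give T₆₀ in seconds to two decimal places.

Summing Sᵢαᵢ: 134·0.05 + 134·0.17 + 121·0.22 = 56.10 m².
T₆₀ = 0.161 × 334 / 56.10 = 0.959 s.

0.96 s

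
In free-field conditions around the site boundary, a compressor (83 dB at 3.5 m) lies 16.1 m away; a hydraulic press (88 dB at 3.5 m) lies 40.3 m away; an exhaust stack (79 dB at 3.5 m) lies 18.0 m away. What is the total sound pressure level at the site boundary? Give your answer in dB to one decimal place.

Propagate each source to the receiver with L = L_ref − 20·log₁₀(r/r_ref), then add intensities.
compressor: 83 − 20·log₁₀(16.1/3.5) = 83 − 13.26 = 69.74 dB.
hydraulic press: 88 − 20·log₁₀(40.3/3.5) = 88 − 21.22 = 66.78 dB.
exhaust stack: 79 − 20·log₁₀(18.0/3.5) = 79 − 14.22 = 64.78 dB.
Σ 10^(L/10) = 1.719e+07 → L_total = 10·log₁₀(1.719e+07) = 72.35 dB.

72.4 dB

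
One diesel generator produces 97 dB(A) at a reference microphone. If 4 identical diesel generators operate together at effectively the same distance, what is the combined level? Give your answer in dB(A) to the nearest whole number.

L_total = L₁ + 10·log₁₀ N for N identical incoherent sources.
L_total = 97 + 10·log₁₀(4) = 97 + 6.021 = 103.02 dB(A).

103 dB(A)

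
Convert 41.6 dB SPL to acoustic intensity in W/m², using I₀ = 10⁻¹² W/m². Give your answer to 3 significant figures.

1.45e-08 W/m²

L = 10·log₁₀(I/I₀) ⇒ I = I₀·10^(L/10) = 10⁻¹² × 10^4.16.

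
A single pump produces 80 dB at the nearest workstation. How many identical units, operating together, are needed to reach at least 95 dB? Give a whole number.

32

Need L₁ + 10·log₁₀ N ≥ 95, i.e. log₁₀ N ≥ 1.50.
N ≥ 10^(15.0/10) = 31.623, so N = 32.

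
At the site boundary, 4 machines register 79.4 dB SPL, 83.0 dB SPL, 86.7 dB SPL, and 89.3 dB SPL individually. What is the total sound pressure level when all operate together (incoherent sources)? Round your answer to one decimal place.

92.1 dB SPL

Incoherent sources combine by intensity addition: L_total = 10·log₁₀(Σ 10^(L_i/10)).
Σ 10^(L/10) = 10^(79.4/10) + 10^(83.0/10) + 10^(86.7/10) + 10^(89.3/10) = 1.605e+09.
L_total = 10·log₁₀(1.605e+09) = 92.06 dB SPL.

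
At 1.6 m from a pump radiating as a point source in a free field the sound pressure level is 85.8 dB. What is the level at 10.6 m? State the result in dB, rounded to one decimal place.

Point-source attenuation: ΔL = 20·log₁₀(r₂/r₁) = 20·log₁₀(10.6/1.6) = 16.424 dB.
L₂ = 85.8 − 20·log₁₀(10.6/1.6) = 85.8 − 16.424 = 69.38 dB.

69.4 dB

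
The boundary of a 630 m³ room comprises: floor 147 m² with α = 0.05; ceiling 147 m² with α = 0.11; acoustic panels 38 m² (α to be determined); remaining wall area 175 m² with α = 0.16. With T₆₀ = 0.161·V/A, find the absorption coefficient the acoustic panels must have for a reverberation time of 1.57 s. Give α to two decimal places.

From T₆₀ = 0.161·V/A, the target T₆₀ = 1.57 s needs A = 0.161·630/1.57 = 64.61 m².
Absorption from the other surfaces = 147·0.05 + 147·0.11 + 175·0.16 = 51.52 m², so the acoustic panels must supply 13.09 m² over 38 m².
α = 13.09/38 = 0.344.

0.34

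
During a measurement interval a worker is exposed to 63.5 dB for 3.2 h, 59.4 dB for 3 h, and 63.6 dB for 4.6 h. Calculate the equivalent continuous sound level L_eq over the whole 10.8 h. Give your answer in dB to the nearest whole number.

L_eq = 10·log₁₀[(1/T)·Σ tᵢ·10^(Lᵢ/10)] with T = 10.8 h.
Σ tᵢ·10^(Lᵢ/10) = 3.2·10^(63.5/10) + 3·10^(59.4/10) + 4.6·10^(63.6/10) = 2.031e+07.
L_eq = 10·log₁₀(2.031e+07/10.8) = 62.74 dB.

63 dB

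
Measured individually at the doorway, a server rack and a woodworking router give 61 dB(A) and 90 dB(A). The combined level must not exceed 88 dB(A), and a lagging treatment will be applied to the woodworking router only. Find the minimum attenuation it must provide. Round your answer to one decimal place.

The untreated sources together contribute 10^(61/10) = 1.259e+06, i.e. 61.00 dB(A).
The limit corresponds to 10^(88/10) = 6.310e+08; subtracting the fixed part leaves 6.297e+08 for the woodworking router, i.e. 87.99 dB(A).
Required insertion loss = 90 − 87.99 = 2.01 dB.

2.0 dB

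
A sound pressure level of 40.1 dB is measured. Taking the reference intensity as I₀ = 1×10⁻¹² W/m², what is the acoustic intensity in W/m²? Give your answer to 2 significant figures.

I = I₀·10^(L/10) = 10⁻¹² × 10^(40.1/10) = 10^(-7.990).

1.0e-08 W/m²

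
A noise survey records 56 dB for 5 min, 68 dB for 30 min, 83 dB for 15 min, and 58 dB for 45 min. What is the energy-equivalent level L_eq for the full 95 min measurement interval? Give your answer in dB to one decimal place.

75.3 dB

Weight each interval's intensity by its duration and average over T = 95 min:
Σ tᵢ·10^(Lᵢ/10) = 5·10^(56/10) + 30·10^(68/10) + 15·10^(83/10) + 45·10^(58/10) = 3.213e+09.
L_eq = 10·log₁₀(3.213e+09/95) = 75.29 dB.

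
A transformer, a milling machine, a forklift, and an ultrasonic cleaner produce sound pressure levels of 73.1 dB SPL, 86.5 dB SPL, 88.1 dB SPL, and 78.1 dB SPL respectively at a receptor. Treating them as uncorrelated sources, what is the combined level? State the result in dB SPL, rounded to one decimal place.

Incoherent sources combine by intensity addition: L_total = 10·log₁₀(Σ 10^(L_i/10)).
Σ 10^(L/10) = 10^(73.1/10) + 10^(86.5/10) + 10^(88.1/10) + 10^(78.1/10) = 1.177e+09.
L_total = 10·log₁₀(1.177e+09) = 90.71 dB SPL.

90.7 dB SPL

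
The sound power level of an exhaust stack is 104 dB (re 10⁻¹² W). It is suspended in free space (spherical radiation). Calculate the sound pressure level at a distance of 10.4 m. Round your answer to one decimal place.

72.7 dB

Free-field spherical radiation: L_p = L_w − 10·log₁₀(4π·r²), r = 10.4 m.
4π·r² = 1359 m², 10·log₁₀ of that is 31.333 dB.
L_p = 104 − 31.333 = 72.67 dB.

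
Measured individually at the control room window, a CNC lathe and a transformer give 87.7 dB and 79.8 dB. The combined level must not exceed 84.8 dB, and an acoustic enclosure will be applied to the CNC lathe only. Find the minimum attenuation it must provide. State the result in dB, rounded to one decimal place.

The untreated sources together contribute 10^(79.8/10) = 9.550e+07, i.e. 79.80 dB.
The limit corresponds to 10^(84.8/10) = 3.020e+08; subtracting the fixed part leaves 2.065e+08 for the CNC lathe, i.e. 83.15 dB.
Required insertion loss = 87.7 − 83.15 = 4.55 dB.

4.6 dB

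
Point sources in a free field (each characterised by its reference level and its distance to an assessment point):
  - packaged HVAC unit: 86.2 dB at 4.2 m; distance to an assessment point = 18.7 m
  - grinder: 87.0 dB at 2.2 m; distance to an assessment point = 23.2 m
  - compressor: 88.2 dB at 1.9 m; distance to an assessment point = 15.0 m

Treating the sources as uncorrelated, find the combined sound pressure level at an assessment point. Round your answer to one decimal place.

75.6 dB

First find each source's level at the receiver (point-source: −20·log₁₀(r/r_ref)), then combine on an intensity basis.
packaged HVAC unit: 86.2 − 20·log₁₀(18.7/4.2) = 86.2 − 12.97 = 73.23 dB.
grinder: 87.0 − 20·log₁₀(23.2/2.2) = 87.0 − 20.46 = 66.54 dB.
compressor: 88.2 − 20·log₁₀(15.0/1.9) = 88.2 − 17.95 = 70.25 dB.
Σ 10^(L/10) = 3.614e+07 → L_total = 10·log₁₀(3.614e+07) = 75.58 dB.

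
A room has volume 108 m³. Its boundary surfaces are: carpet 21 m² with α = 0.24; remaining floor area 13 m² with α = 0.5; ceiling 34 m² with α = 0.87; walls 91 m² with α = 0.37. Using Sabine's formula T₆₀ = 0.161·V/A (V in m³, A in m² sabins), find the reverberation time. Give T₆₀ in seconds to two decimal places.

Summing Sᵢαᵢ: 21·0.24 + 13·0.5 + 34·0.87 + 91·0.37 = 74.79 m².
T₆₀ = 0.161·V/A = 0.161·108/74.79 = 0.232 s.

0.23 s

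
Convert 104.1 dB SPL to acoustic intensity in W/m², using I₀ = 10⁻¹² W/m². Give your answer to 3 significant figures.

I = I₀·10^(L/10) = 10⁻¹² × 10^(104.1/10) = 10^(-1.590).

0.0257 W/m²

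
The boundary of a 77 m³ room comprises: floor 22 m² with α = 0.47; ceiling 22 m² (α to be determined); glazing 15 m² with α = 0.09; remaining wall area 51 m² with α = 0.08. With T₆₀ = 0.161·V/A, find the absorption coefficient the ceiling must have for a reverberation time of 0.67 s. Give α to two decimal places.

From T₆₀ = 0.161·V/A, the target T₆₀ = 0.67 s needs A = 0.161·77/0.67 = 18.50 m².
Absorption from the other surfaces = 22·0.47 + 15·0.09 + 51·0.08 = 15.77 m², so the ceiling must supply 2.73 m² over 22 m².
α = 2.73/22 = 0.124.

0.12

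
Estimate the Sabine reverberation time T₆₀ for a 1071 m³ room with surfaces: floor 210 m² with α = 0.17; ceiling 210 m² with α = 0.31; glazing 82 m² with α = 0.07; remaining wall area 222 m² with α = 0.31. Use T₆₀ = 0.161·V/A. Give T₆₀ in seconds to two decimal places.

Total absorption A = 210·0.17 + 210·0.31 + 82·0.07 + 222·0.31 = 175.36 m² sabins.
T₆₀ = 0.161·V/A = 0.161·1071/175.36 = 0.983 s.

0.98 s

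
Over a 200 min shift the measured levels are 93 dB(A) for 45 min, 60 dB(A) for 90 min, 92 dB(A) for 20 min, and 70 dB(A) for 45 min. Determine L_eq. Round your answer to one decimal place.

87.9 dB(A)

L_eq = 10·log₁₀[(1/T)·Σ tᵢ·10^(Lᵢ/10)] with T = 200 min.
Σ tᵢ·10^(Lᵢ/10) = 45·10^(93/10) + 90·10^(60/10) + 20·10^(92/10) + 45·10^(70/10) = 1.220e+11.
L_eq = 10·log₁₀(1.220e+11/200) = 87.85 dB(A).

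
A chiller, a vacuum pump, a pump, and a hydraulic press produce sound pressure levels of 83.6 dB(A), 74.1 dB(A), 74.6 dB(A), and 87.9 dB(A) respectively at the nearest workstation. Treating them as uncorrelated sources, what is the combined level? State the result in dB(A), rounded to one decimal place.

For uncorrelated sources the intensities add, so convert each level to linear form, sum, and take 10·log₁₀ of the total.
Σ 10^(L/10) = 10^(83.6/10) + 10^(74.1/10) + 10^(74.6/10) + 10^(87.9/10) = 9.002e+08.
L_total = 10·log₁₀(9.002e+08) = 89.54 dB(A).

89.5 dB(A)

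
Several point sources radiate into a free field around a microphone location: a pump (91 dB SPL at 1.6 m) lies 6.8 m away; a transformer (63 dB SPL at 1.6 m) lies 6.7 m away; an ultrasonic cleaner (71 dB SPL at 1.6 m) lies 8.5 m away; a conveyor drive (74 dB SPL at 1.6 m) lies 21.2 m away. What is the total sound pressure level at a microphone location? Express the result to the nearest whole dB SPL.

Apply inverse-square spreading to bring every level to the receiver, then sum 10^(L/10).
pump: 91 − 20·log₁₀(6.8/1.6) = 91 − 12.57 = 78.43 dB SPL.
transformer: 63 − 20·log₁₀(6.7/1.6) = 63 − 12.44 = 50.56 dB SPL.
ultrasonic cleaner: 71 − 20·log₁₀(8.5/1.6) = 71 − 14.51 = 56.49 dB SPL.
conveyor drive: 74 − 20·log₁₀(21.2/1.6) = 74 − 22.44 = 51.56 dB SPL.
Σ 10^(L/10) = 7.040e+07 → L_total = 10·log₁₀(7.040e+07) = 78.48 dB SPL.

78 dB SPL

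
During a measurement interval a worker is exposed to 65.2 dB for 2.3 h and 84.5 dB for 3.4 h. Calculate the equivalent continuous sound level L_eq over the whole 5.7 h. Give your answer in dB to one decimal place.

L_eq = 10·log₁₀[(1/T)·Σ tᵢ·10^(Lᵢ/10)] with T = 5.7 h.
Σ tᵢ·10^(Lᵢ/10) = 2.3·10^(65.2/10) + 3.4·10^(84.5/10) = 9.659e+08.
L_eq = 10·log₁₀(9.659e+08/5.7) = 82.29 dB.

82.3 dB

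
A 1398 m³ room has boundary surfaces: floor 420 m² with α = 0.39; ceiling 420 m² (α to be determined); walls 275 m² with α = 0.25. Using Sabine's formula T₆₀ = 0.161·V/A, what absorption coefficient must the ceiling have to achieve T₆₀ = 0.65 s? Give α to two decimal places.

0.27

From T₆₀ = 0.161·V/A, the target T₆₀ = 0.65 s needs A = 0.161·1398/0.65 = 346.27 m².
Absorption from the other surfaces = 420·0.39 + 275·0.25 = 232.55 m², so the ceiling must supply 113.72 m² over 420 m².
α = 113.72/420 = 0.271.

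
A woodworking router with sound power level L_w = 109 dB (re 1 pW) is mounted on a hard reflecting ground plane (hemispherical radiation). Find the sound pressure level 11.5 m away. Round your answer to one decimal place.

L_p = L_w − 10·log₁₀(2π·r²) with r = 11.5 m.
2π·r² = 831 m², 10·log₁₀ of that is 29.196 dB.
L_p = 109 − 29.196 = 79.80 dB.

79.8 dB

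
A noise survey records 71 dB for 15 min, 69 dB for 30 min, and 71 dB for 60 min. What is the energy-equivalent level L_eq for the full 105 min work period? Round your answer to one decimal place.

70.5 dB

Weight each interval's intensity by its duration and average over T = 105 min:
Σ tᵢ·10^(Lᵢ/10) = 15·10^(71/10) + 30·10^(69/10) + 60·10^(71/10) = 1.182e+09.
L_eq = 10·log₁₀(1.182e+09/105) = 70.52 dB.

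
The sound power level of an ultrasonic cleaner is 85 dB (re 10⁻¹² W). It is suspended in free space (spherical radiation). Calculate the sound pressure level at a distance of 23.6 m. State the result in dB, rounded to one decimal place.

46.5 dB

Free-field spherical radiation: L_p = L_w − 10·log₁₀(4π·r²), r = 23.6 m.
4π·r² = 6999 m², 10·log₁₀ of that is 38.450 dB.
L_p = 85 − 38.450 = 46.55 dB.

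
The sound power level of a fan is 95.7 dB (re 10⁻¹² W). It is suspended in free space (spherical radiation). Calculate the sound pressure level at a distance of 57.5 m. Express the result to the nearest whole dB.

50 dB

The power spreads over a sphere of area 4π·r², so L_p = L_w − 10·log₁₀(4π·r²).
4π·r² = 4.155e+04 m², 10·log₁₀ of that is 46.185 dB.
L_p = 95.7 − 46.185 = 49.51 dB.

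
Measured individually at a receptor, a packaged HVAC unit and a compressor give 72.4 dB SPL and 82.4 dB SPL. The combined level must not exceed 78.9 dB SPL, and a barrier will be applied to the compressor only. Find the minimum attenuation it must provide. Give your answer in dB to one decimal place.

The untreated sources together contribute 10^(72.4/10) = 1.738e+07, i.e. 72.40 dB SPL.
To meet 78.9 dB SPL overall, the treated compressor may contribute at most 10^(78.9/10) − 1.738e+07 = 6.025e+07, i.e. 77.80 dB SPL.
So the compressor must be reduced from 82.4 to 77.80 dB SPL: IL = 4.60 dB.

4.6 dB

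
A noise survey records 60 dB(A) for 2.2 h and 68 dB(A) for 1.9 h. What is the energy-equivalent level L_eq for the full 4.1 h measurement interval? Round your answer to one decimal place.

65.4 dB(A)

Weight each interval's intensity by its duration and average over T = 4.1 h:
Σ tᵢ·10^(Lᵢ/10) = 2.2·10^(60/10) + 1.9·10^(68/10) = 1.419e+07.
L_eq = 10·log₁₀(1.419e+07/4.1) = 65.39 dB(A).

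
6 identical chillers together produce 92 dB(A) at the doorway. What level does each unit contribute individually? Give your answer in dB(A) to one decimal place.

Dividing the total intensity by 6 lowers the level by 10·log₁₀ 6 = 7.782 dB: L₁ = 92 − 7.782.

84.2 dB(A)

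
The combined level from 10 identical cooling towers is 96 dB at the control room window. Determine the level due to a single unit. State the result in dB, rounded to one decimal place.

Dividing the total intensity by 10 lowers the level by 10·log₁₀ 10 = 10.000 dB: L₁ = 96 − 10.000.

86.0 dB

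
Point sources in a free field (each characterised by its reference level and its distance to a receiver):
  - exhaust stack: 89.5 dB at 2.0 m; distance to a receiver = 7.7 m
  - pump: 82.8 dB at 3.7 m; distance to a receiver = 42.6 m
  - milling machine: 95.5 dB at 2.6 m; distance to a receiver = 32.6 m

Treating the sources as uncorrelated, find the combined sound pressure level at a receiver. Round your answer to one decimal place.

79.2 dB

First find each source's level at the receiver (point-source: −20·log₁₀(r/r_ref)), then combine on an intensity basis.
exhaust stack: 89.5 − 20·log₁₀(7.7/2.0) = 89.5 − 11.71 = 77.79 dB.
pump: 82.8 − 20·log₁₀(42.6/3.7) = 82.8 − 21.22 = 61.58 dB.
milling machine: 95.5 − 20·log₁₀(32.6/2.6) = 95.5 − 21.96 = 73.54 dB.
Σ 10^(L/10) = 8.413e+07 → L_total = 10·log₁₀(8.413e+07) = 79.25 dB.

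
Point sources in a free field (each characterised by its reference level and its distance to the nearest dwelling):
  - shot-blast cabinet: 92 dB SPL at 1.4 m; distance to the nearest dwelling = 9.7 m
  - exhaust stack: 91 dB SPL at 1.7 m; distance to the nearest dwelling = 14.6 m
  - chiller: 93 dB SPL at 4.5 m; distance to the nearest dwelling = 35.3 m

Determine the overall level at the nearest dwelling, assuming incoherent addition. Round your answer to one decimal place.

79.2 dB SPL

Apply inverse-square spreading to bring every level to the receiver, then sum 10^(L/10).
shot-blast cabinet: 92 − 20·log₁₀(9.7/1.4) = 92 − 16.81 = 75.19 dB SPL.
exhaust stack: 91 − 20·log₁₀(14.6/1.7) = 91 − 18.68 = 72.32 dB SPL.
chiller: 93 − 20·log₁₀(35.3/4.5) = 93 − 17.89 = 75.11 dB SPL.
Σ 10^(L/10) = 8.251e+07 → L_total = 10·log₁₀(8.251e+07) = 79.16 dB SPL.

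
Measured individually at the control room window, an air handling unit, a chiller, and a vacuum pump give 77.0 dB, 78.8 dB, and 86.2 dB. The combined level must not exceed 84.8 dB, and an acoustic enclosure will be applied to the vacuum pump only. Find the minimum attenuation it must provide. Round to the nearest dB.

The untreated sources together contribute 10^(77.0/10) + 10^(78.8/10) = 1.260e+08, i.e. 81.00 dB.
To meet 84.8 dB overall, the treated vacuum pump may contribute at most 10^(84.8/10) − 1.260e+08 = 1.760e+08, i.e. 82.46 dB.
So the vacuum pump must be reduced from 86.2 to 82.46 dB: IL = 3.74 dB.

4 dB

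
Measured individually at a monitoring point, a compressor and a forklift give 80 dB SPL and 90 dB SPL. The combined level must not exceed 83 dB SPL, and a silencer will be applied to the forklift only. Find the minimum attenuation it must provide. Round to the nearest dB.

10 dB

Fixed contribution from the other source: Σ 10^(L/10) = 10^(80/10) = 1.000e+08 (80.00 dB SPL).
To meet 83 dB SPL overall, the treated forklift may contribute at most 10^(83/10) − 1.000e+08 = 9.953e+07, i.e. 79.98 dB SPL.
Required insertion loss = 90 − 79.98 = 10.02 dB.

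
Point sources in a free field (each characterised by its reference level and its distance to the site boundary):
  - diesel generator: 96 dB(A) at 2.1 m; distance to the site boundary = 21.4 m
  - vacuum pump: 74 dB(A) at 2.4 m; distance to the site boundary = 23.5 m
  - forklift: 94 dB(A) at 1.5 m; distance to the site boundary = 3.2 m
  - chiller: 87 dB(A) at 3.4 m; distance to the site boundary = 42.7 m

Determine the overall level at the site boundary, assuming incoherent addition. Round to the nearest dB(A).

Apply inverse-square spreading to bring every level to the receiver, then sum 10^(L/10).
diesel generator: 96 − 20·log₁₀(21.4/2.1) = 96 − 20.16 = 75.84 dB(A).
vacuum pump: 74 − 20·log₁₀(23.5/2.4) = 74 − 19.82 = 54.18 dB(A).
forklift: 94 − 20·log₁₀(3.2/1.5) = 94 − 6.58 = 87.42 dB(A).
chiller: 87 − 20·log₁₀(42.7/3.4) = 87 − 21.98 = 65.02 dB(A).
Σ 10^(L/10) = 5.937e+08 → L_total = 10·log₁₀(5.937e+08) = 87.74 dB(A).

88 dB(A)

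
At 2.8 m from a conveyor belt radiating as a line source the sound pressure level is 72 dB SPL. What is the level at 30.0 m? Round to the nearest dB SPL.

62 dB SPL

Line-source attenuation: ΔL = 10·log₁₀(r₂/r₁) = 10·log₁₀(30.0/2.8) = 10.300 dB.
L₂ = 72 − 10·log₁₀(30.0/2.8) = 72 − 10.300 = 61.70 dB SPL.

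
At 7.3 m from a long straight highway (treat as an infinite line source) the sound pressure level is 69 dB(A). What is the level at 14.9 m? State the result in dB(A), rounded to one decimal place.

Line-source attenuation: ΔL = 10·log₁₀(r₂/r₁) = 10·log₁₀(14.9/7.3) = 3.099 dB.
L₂ = 69 − 10·log₁₀(14.9/7.3) = 69 − 3.099 = 65.90 dB(A).

65.9 dB(A)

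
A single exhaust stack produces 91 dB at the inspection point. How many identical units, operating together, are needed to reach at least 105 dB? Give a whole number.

26

N identical sources give L₁ + 10·log₁₀ N, so require 10·log₁₀ N ≥ 105 − 91 = 14.0 dB.
N ≥ 10^(14.0/10) = 25.119, so N = 26.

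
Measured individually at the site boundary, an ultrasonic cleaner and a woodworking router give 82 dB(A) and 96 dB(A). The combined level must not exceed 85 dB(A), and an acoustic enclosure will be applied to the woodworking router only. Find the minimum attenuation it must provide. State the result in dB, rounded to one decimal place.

Everything except the woodworking router sums to 10^(82/10) = 1.585e+08 in linear terms, 82.00 dB(A).
The limit corresponds to 10^(85/10) = 3.162e+08; subtracting the fixed part leaves 1.577e+08 for the woodworking router, i.e. 81.98 dB(A).
Required insertion loss = 96 − 81.98 = 14.02 dB.

14.0 dB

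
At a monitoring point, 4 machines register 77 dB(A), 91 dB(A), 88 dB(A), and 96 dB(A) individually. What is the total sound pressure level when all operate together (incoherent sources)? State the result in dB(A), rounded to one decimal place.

For uncorrelated sources the intensities add, so convert each level to linear form, sum, and take 10·log₁₀ of the total.
Σ 10^(L/10) = 10^(77/10) + 10^(91/10) + 10^(88/10) + 10^(96/10) = 5.921e+09.
L_total = 10·log₁₀(5.921e+09) = 97.72 dB(A).

97.7 dB(A)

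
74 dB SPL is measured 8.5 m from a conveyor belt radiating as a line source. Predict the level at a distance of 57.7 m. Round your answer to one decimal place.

65.7 dB SPL

For a line source, L₂ = L₁ − 10·log₁₀(r₂/r₁).
L₂ = 74 − 10·log₁₀(57.7/8.5) = 74 − 8.318 = 65.68 dB SPL.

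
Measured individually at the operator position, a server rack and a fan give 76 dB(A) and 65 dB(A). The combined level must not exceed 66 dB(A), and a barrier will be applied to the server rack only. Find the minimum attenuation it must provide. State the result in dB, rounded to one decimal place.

16.9 dB

The untreated sources together contribute 10^(65/10) = 3.162e+06, i.e. 65.00 dB(A).
To meet 66 dB(A) overall, the treated server rack may contribute at most 10^(66/10) − 3.162e+06 = 8.188e+05, i.e. 59.13 dB(A).
Required insertion loss = 76 − 59.13 = 16.87 dB.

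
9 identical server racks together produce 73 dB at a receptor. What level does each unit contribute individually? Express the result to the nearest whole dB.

63 dB

For N identical incoherent sources L_total = L₁ + 10·log₁₀ N, so L₁ = 73 − 10·log₁₀(9) = 73 − 9.542.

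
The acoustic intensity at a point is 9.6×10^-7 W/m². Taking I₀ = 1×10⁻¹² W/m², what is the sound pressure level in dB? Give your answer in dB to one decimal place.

59.8 dB

I/I₀ = 9.6×10^-7/10⁻¹² = 9.6×10^5, and L = 10·log₁₀(I/I₀).
L = 10·(0.9823 + 5) = 59.82 dB.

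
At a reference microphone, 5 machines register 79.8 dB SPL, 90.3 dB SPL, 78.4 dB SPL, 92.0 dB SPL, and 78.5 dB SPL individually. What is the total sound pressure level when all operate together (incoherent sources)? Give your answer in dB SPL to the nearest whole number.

95 dB SPL

Incoherent sources combine by intensity addition: L_total = 10·log₁₀(Σ 10^(L_i/10)).
Σ 10^(L/10) = 10^(79.8/10) + 10^(90.3/10) + 10^(78.4/10) + 10^(92.0/10) + 10^(78.5/10) = 2.892e+09.
L_total = 10·log₁₀(2.892e+09) = 94.61 dB SPL.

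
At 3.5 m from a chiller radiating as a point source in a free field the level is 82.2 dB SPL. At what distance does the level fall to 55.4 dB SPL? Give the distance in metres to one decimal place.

For a point source L₁ − L₂ = 20·log₁₀(r₂/r₁), so r₂ = r₁·10^((L₁−L₂)/20).
r₂ = 3.5·10^((82.2−55.4)/20) = 3.5·10^(26.8/20) = 76.57 m.

76.6 m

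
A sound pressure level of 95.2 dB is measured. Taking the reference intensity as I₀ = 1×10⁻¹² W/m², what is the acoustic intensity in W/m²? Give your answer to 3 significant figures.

I = I₀·10^(L/10) = 10⁻¹² × 10^(95.2/10) = 10^(-2.480).

0.00331 W/m²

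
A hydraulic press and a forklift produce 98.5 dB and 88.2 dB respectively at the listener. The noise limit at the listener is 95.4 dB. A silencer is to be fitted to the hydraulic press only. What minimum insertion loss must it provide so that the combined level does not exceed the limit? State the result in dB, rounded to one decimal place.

4.0 dB

Everything except the hydraulic press sums to 10^(88.2/10) = 6.607e+08 in linear terms, 88.20 dB.
The limit corresponds to 10^(95.4/10) = 3.467e+09; subtracting the fixed part leaves 2.807e+09 for the hydraulic press, i.e. 94.48 dB.
So the hydraulic press must be reduced from 98.5 to 94.48 dB: IL = 4.02 dB.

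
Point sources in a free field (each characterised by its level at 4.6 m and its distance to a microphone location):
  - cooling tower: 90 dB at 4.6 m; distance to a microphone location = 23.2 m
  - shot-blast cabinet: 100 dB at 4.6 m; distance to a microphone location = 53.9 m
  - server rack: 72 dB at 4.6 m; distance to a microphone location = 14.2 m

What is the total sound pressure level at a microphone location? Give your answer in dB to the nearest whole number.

First find each source's level at the receiver (point-source: −20·log₁₀(r/r_ref)), then combine on an intensity basis.
cooling tower: 90 − 20·log₁₀(23.2/4.6) = 90 − 14.05 = 75.95 dB.
shot-blast cabinet: 100 − 20·log₁₀(53.9/4.6) = 100 − 21.38 = 78.62 dB.
server rack: 72 − 20·log₁₀(14.2/4.6) = 72 − 9.79 = 62.21 dB.
Σ 10^(L/10) = 1.138e+08 → L_total = 10·log₁₀(1.138e+08) = 80.56 dB.

81 dB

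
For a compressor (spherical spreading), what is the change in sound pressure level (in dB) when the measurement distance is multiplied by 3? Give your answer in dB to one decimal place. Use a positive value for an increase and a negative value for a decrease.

-9.5 dB

With spherical spreading the level changes by −20·log₁₀(r₂/r₁).
ΔL = −20·log₁₀(3) = -9.54 dB.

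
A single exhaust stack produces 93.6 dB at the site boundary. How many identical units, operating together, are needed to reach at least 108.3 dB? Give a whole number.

N identical sources give L₁ + 10·log₁₀ N, so require 10·log₁₀ N ≥ 108.3 − 93.6 = 14.7 dB.
N ≥ 10^(14.7/10) = 29.512, so N = 30.

30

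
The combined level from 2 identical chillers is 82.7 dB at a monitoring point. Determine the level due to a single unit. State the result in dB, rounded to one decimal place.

79.7 dB

2 equal contributions raise the level by 10·log₁₀ 2 = 3.010 dB, so each unit alone gives 82.7 − 3.010.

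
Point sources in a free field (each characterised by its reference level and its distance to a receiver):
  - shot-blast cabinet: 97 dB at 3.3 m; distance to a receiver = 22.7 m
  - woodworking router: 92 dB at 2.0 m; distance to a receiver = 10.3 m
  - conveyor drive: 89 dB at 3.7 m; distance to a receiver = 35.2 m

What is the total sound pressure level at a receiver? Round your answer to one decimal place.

Apply inverse-square spreading to bring every level to the receiver, then sum 10^(L/10).
shot-blast cabinet: 97 − 20·log₁₀(22.7/3.3) = 97 − 16.75 = 80.25 dB.
woodworking router: 92 − 20·log₁₀(10.3/2.0) = 92 − 14.24 = 77.76 dB.
conveyor drive: 89 − 20·log₁₀(35.2/3.7) = 89 − 19.57 = 69.43 dB.
Σ 10^(L/10) = 1.745e+08 → L_total = 10·log₁₀(1.745e+08) = 82.42 dB.

82.4 dB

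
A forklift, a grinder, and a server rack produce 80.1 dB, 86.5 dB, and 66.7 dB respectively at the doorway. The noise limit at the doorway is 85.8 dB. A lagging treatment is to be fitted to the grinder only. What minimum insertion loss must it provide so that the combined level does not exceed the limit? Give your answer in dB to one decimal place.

Everything except the grinder sums to 10^(80.1/10) + 10^(66.7/10) = 1.070e+08 in linear terms, 80.29 dB.
The limit corresponds to 10^(85.8/10) = 3.802e+08; subtracting the fixed part leaves 2.732e+08 for the grinder, i.e. 84.36 dB.
Required insertion loss = 86.5 − 84.36 = 2.14 dB.

2.1 dB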